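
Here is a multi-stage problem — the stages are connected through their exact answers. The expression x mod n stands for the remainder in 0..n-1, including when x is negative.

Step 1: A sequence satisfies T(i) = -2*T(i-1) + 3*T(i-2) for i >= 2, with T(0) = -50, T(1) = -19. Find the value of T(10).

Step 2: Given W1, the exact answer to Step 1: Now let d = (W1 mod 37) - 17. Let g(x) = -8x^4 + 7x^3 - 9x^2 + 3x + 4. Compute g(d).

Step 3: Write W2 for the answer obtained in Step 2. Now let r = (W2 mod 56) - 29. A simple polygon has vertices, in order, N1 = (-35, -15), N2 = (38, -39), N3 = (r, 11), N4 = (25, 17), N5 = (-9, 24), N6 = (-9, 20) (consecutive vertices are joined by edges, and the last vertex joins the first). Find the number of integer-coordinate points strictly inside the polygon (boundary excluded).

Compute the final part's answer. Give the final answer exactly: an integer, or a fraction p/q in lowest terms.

2519

Step 1: T(2) = -2*(-19) + 3*(-50) = -112; iterating: T(2)=-112, T(3)=167, T(4)=-670, T(5)=1841, T(6)=-5692, T(7)=16907, T(8)=-50890, T(9)=152501, T(10)=-457672; answer -457672
Step 2: W1 = -457672; d = 1; -8*(1)^4 + 7*(1)^3 - 9*(1)^2 + 3*(1)^1 + 4 = (-8) + (7) + (-9) + (3) + (4) = -3; answer -3
Step 3: W2 = -3; r = 24; cross terms: (-35*-39 - 38*-15)=1935, (38*11 - 24*-39)=1354, (24*17 - 25*11)=133, (25*24 - -9*17)=753, (-9*20 - -9*24)=36, (-9*-15 - -35*20)=835; twice the area = |5046| = 5046; area = 2523; boundary points = 1 + 2 + 1 + 1 + 4 + 1 = 10; strictly interior points = area - boundary/2 + 1 = 2519; answer 2519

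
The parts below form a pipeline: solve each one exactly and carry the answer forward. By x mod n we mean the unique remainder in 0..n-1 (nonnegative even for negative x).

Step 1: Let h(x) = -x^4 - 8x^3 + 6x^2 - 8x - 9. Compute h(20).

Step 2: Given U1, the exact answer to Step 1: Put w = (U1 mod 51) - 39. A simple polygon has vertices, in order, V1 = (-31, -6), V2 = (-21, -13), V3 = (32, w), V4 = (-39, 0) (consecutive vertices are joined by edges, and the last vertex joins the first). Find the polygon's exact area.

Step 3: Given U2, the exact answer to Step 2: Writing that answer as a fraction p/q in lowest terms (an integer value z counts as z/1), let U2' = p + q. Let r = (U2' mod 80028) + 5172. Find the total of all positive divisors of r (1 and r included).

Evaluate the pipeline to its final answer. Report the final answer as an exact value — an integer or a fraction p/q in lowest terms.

Step 1: -1*(20)^4 - 8*(20)^3 + 6*(20)^2 - 8*(20)^1 - 9 = (-160000) + (-64000) + (2400) + (-160) + (-9) = -221769; answer -221769
Step 2: U1 = -221769; w = -9; cross terms: (-31*-13 - -21*-6)=277, (-21*-9 - 32*-13)=605, (32*0 - -39*-9)=-351, (-39*-6 - -31*0)=234; twice the area = |765| = 765; area = 765/2; answer 765/2
Step 3: U2 = 765/2; threaded value p + q = 767; r = 5939; 5939 is prime, so its only divisors are 1 and 5939; sigma = 1 + 5939 = 5940; answer 5940

5940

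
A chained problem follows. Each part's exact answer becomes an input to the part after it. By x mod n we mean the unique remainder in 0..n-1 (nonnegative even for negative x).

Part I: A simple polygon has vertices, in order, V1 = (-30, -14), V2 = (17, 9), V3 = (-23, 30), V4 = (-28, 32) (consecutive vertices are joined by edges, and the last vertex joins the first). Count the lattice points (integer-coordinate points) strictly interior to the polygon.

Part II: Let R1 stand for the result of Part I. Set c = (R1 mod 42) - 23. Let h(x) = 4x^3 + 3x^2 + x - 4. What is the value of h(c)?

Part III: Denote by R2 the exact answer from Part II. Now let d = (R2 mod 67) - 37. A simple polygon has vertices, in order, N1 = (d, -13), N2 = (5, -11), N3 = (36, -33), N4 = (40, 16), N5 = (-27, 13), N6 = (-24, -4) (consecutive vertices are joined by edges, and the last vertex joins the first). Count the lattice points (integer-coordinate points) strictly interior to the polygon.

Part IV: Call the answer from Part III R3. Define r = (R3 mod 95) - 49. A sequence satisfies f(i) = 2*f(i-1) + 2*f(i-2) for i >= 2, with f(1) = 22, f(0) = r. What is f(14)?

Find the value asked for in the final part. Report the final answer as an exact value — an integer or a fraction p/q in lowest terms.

Part I: cross terms: (-30*9 - 17*-14)=-32, (17*30 - -23*9)=717, (-23*32 - -28*30)=104, (-28*-14 - -30*32)=1352; twice the area = |2141| = 2141; area = 2141/2; boundary points = 1 + 1 + 1 + 2 = 5; strictly interior points = area - boundary/2 + 1 = 1069; answer 1069
Part II: R1 = 1069; c = -4; 4*(-4)^3 + 3*(-4)^2 + 1*(-4)^1 - 4 = (-256) + (48) + (-4) + (-4) = -216; answer -216
Part III: R2 = -216; d = 15; cross terms: (15*-11 - 5*-13)=-100, (5*-33 - 36*-11)=231, (36*16 - 40*-33)=1896, (40*13 - -27*16)=952, (-27*-4 - -24*13)=420, (-24*-13 - 15*-4)=372; twice the area = |3771| = 3771; area = 3771/2; boundary points = 2 + 1 + 1 + 1 + 1 + 3 = 9; strictly interior points = area - boundary/2 + 1 = 1882; answer 1882
Part IV: R3 = 1882; r = 28; f(2) = 2*(22) + 2*(28) = 100; iterating: f(2)=100, f(3)=244, f(4)=688, f(5)=1864, f(6)=5104, f(7)=13936, f(8)=38080, f(9)=104032, f(10)=284224, f(11)=776512, f(12)=2121472, f(13)=5795968, f(14)=15834880; answer 15834880

15834880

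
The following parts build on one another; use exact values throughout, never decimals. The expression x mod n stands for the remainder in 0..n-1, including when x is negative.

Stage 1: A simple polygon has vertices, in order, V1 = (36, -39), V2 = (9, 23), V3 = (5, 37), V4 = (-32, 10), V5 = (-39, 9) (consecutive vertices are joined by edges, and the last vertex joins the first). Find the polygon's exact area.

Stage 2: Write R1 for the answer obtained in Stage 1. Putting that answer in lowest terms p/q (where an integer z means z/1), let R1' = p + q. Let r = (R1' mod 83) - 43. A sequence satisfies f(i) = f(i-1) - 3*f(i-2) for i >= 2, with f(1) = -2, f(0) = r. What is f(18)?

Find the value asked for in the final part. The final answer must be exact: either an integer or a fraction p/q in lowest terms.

-55514

Stage 1: cross terms: (36*23 - 9*-39)=1179, (9*37 - 5*23)=218, (5*10 - -32*37)=1234, (-32*9 - -39*10)=102, (-39*-39 - 36*9)=1197; twice the area = |3930| = 3930; area = 1965; answer 1965
Stage 2: R1 = 1965; threaded value p + q = 1966; r = 14; f(2) = 1*(-2) - 3*(14) = -44; iterating: f(2)=-44, f(3)=-38, f(4)=94, f(5)=208, f(6)=-74, f(7)=-698, f(8)=-476, f(9)=1618, f(10)=3046, f(11)=-1808, f(12)=-10946, f(13)=-5522, f(14)=27316, f(15)=43882, f(16)=-38066, f(17)=-169712, f(18)=-55514; answer -55514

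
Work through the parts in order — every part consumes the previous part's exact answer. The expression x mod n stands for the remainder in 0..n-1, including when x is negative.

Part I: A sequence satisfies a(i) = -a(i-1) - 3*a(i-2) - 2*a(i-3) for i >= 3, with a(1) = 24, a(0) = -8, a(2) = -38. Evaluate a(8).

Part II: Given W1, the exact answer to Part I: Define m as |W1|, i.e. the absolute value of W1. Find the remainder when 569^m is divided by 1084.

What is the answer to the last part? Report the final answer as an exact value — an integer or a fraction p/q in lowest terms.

913

Part I: a(3) = -1*(-38) - 3*(24) - 2*(-8) = -18; iterating: a(3)=-18, a(4)=84, a(5)=46, a(6)=-262, a(7)=-44, a(8)=738; answer 738
Part II: W1 = 738; m = 738; squarings mod 1084: 569^1=569, 569^2=729, 569^4=281, 569^8=913, 569^16=1057, 569^32=729, 569^64=281, 569^128=913, 569^256=1057, 569^512=729; 569^738 = 569^2 * 569^32 * 569^64 * 569^128 * 569^512 = 913 (mod 1084); answer 913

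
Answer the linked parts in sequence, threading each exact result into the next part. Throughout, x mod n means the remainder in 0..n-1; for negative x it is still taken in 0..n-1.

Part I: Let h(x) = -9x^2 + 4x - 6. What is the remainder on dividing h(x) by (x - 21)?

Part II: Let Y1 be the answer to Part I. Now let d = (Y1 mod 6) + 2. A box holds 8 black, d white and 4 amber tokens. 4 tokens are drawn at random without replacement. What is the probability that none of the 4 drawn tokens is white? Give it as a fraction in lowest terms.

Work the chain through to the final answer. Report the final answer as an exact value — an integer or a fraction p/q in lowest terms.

99/476

Part I: remainder = value at the root: -9*(21)^2 + 4*(21)^1 - 6 = (-3969) + (84) + (-6) = -3891; answer -3891
Part II: Y1 = -3891; d = 5; total draws C(17,4) = 2380; favorable C(12,4) = 495; P = 99/476; answer 99/476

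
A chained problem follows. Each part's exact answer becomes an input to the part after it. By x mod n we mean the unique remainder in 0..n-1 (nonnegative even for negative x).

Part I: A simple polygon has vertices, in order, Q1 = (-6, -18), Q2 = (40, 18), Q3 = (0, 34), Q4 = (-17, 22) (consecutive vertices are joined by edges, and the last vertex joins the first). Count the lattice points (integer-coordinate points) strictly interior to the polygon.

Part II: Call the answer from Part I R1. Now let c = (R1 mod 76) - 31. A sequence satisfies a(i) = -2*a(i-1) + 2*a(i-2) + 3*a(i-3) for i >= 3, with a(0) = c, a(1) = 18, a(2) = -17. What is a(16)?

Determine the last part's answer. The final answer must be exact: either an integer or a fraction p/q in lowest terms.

-5415132

Part I: cross terms: (-6*18 - 40*-18)=612, (40*34 - 0*18)=1360, (0*22 - -17*34)=578, (-17*-18 - -6*22)=438; twice the area = |2988| = 2988; area = 1494; boundary points = 2 + 8 + 1 + 1 = 12; strictly interior points = area - boundary/2 + 1 = 1489; answer 1489
Part II: R1 = 1489; c = 14; a(3) = -2*(-17) + 2*(18) + 3*(14) = 112; iterating: a(3)=112, a(4)=-204, a(5)=581, a(6)=-1234, a(7)=3018, a(8)=-6761, a(9)=15856, a(10)=-36180, a(11)=83789, a(12)=-192370, a(13)=443778, a(14)=-1020929, a(15)=2352304, a(16)=-5415132; answer -5415132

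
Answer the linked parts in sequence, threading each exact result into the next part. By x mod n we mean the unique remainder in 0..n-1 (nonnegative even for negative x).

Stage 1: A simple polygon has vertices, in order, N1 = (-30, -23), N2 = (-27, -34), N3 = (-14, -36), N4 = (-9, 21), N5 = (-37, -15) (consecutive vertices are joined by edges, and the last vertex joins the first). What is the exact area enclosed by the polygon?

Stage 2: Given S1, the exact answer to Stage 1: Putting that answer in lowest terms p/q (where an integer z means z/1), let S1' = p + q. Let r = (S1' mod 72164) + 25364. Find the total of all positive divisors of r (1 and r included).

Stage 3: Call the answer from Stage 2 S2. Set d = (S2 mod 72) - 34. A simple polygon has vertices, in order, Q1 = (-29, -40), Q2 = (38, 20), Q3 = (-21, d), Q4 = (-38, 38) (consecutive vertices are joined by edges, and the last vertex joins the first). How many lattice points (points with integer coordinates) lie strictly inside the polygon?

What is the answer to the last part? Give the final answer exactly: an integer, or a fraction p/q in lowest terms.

2122

Stage 1: cross terms: (-30*-34 - -27*-23)=399, (-27*-36 - -14*-34)=496, (-14*21 - -9*-36)=-618, (-9*-15 - -37*21)=912, (-37*-23 - -30*-15)=401; twice the area = |1590| = 1590; area = 795; answer 795
Stage 2: S1 = 795; threaded value p + q = 796; r = 26160; 26160 = 2^4 * 3 * 5 * 109; sigma = (1 + 2 + 4 + 8 + 16) * (1 + 3) * (1 + 5) * (1 + 109) = 31 * 4 * 6 * 110 = 81840; answer 81840
Stage 3: S2 = 81840; d = 14; cross terms: (-29*20 - 38*-40)=940, (38*14 - -21*20)=952, (-21*38 - -38*14)=-266, (-38*-40 - -29*38)=2622; twice the area = |4248| = 4248; area = 2124; boundary points = 1 + 1 + 1 + 3 = 6; strictly interior points = area - boundary/2 + 1 = 2122; answer 2122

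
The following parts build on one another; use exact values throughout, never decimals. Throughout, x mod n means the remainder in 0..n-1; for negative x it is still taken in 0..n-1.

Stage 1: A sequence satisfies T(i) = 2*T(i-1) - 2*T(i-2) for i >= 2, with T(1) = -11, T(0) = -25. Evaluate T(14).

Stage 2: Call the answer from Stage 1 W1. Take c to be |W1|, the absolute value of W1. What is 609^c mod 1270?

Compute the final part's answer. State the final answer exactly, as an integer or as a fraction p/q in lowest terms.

941

Stage 1: T(2) = 2*(-11) - 2*(-25) = 28; iterating: T(2)=28, T(3)=78, T(4)=100, T(5)=44, T(6)=-112, T(7)=-312, T(8)=-400, T(9)=-176, T(10)=448, T(11)=1248, T(12)=1600, T(13)=704, T(14)=-1792; answer -1792
Stage 2: W1 = -1792; c = 1792; squarings mod 1270: 609^1=609, 609^2=41, 609^4=411, 609^8=11, 609^16=121, 609^32=671, 609^64=661, 609^128=41, 609^256=411, 609^512=11, 609^1024=121; 609^1792 = 609^256 * 609^512 * 609^1024 = 941 (mod 1270); answer 941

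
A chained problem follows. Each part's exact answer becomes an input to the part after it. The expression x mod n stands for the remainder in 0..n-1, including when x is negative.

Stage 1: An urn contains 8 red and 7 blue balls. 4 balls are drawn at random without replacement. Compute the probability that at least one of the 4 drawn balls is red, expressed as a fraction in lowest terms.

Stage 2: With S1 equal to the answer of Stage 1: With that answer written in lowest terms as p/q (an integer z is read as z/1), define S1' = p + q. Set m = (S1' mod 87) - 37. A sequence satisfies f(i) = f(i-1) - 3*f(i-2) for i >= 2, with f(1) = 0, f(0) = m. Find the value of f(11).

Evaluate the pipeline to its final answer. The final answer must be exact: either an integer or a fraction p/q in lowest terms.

-3720

Stage 1: total draws C(15,4) = 1365; complement C(7,4) = 35; favorable 1365 - 35 = 1330; P = 38/39; answer 38/39
Stage 2: S1 = 38/39; threaded value p + q = 77; m = 40; f(2) = 1*(0) - 3*(40) = -120; iterating: f(2)=-120, f(3)=-120, f(4)=240, f(5)=600, f(6)=-120, f(7)=-1920, f(8)=-1560, f(9)=4200, f(10)=8880, f(11)=-3720; answer -3720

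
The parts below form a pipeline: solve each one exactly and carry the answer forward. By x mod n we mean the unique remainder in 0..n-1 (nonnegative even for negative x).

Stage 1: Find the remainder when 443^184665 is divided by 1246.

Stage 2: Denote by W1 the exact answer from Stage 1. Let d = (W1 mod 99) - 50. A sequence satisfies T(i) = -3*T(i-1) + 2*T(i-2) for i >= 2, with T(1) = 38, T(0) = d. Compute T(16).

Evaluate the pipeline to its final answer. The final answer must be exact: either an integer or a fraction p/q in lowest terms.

-2617077216

Stage 1: squarings mod 1246: 443^1=443, 443^2=627, 443^4=639, 443^8=879, 443^16=121, 443^32=935, 443^64=779, 443^128=39, 443^256=275, 443^512=865, 443^1024=625, 443^2048=627, 443^4096=639, 443^8192=879, 443^16384=121, 443^32768=935, 443^65536=779, 443^131072=39; 443^184665 = 443^1 * 443^8 * 443^16 * 443^64 * 443^256 * 443^4096 * 443^16384 * 443^32768 * 443^131072 = 1079 (mod 1246); answer 1079
Stage 2: W1 = 1079; d = 39; T(2) = -3*(38) + 2*(39) = -36; iterating: T(2)=-36, T(3)=184, T(4)=-624, T(5)=2240, T(6)=-7968, T(7)=28384, T(8)=-101088, T(9)=360032, T(10)=-1282272, T(11)=4566880, T(12)=-16265184, T(13)=57929312, T(14)=-206318304, T(15)=734813536, T(16)=-2617077216; answer -2617077216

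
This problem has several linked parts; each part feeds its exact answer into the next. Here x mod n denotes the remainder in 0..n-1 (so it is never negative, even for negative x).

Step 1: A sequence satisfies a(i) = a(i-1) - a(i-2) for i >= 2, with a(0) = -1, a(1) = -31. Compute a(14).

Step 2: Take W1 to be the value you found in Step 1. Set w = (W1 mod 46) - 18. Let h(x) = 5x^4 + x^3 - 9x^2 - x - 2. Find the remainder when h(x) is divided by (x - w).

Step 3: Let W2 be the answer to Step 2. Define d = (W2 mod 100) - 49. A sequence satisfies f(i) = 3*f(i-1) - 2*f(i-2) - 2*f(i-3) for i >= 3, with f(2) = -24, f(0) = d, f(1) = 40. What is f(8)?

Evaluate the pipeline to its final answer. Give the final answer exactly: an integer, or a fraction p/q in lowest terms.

-2126

Step 1: a(2) = 1*(-31) - 1*(-1) = -30; iterating: a(2)=-30, a(3)=1, a(4)=31, a(5)=30, a(6)=-1, a(7)=-31, a(8)=-30, a(9)=1, a(10)=31, a(11)=30, a(12)=-1, a(13)=-31, a(14)=-30; answer -30
Step 2: W1 = -30; w = -2; remainder = value at the root: 5*(-2)^4 + 1*(-2)^3 - 9*(-2)^2 - 1*(-2)^1 - 2 = (80) + (-8) + (-36) + (2) + (-2) = 36; answer 36
Step 3: W2 = 36; d = -13; f(3) = 3*(-24) - 2*(40) - 2*(-13) = -126; iterating: f(3)=-126, f(4)=-410, f(5)=-930, f(6)=-1718, f(7)=-2474, f(8)=-2126; answer -2126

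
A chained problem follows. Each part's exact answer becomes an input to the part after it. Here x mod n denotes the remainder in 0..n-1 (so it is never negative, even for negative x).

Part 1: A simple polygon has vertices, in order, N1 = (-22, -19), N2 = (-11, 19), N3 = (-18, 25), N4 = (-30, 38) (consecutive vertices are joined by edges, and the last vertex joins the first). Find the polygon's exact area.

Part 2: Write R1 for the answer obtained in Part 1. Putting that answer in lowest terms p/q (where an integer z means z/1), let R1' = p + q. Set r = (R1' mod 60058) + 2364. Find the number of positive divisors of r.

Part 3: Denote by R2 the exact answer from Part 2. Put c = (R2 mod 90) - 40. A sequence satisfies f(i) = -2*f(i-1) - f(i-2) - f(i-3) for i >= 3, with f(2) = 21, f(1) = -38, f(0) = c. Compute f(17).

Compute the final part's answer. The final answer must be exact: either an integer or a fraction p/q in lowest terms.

28884

Part 1: cross terms: (-22*19 - -11*-19)=-627, (-11*25 - -18*19)=67, (-18*38 - -30*25)=66, (-30*-19 - -22*38)=1406; twice the area = |912| = 912; area = 456; answer 456
Part 2: R1 = 456; threaded value p + q = 457; r = 2821; 2821 = 7 * 13 * 31; number of divisors = (1+1) * (1+1) * (1+1) = 8; answer 8
Part 3: R2 = 8; c = -32; f(3) = -2*(21) - 1*(-38) - 1*(-32) = 28; iterating: f(3)=28, f(4)=-39, f(5)=29, f(6)=-47, f(7)=104, f(8)=-190, f(9)=323, f(10)=-560, f(11)=987, f(12)=-1737, f(13)=3047, f(14)=-5344, f(15)=9378, f(16)=-16459, f(17)=28884; answer 28884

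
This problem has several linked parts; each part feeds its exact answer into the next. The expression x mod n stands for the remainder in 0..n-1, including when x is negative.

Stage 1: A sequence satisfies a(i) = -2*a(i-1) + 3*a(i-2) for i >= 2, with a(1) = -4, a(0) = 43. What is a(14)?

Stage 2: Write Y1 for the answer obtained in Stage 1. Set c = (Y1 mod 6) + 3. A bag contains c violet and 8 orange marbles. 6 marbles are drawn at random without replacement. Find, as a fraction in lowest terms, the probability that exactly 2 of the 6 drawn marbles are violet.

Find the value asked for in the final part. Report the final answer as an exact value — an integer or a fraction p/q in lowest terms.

Stage 1: a(2) = -2*(-4) + 3*(43) = 137; iterating: a(2)=137, a(3)=-286, a(4)=983, a(5)=-2824, a(6)=8597, a(7)=-25666, a(8)=77123, a(9)=-231244, a(10)=693857, a(11)=-2081446, a(12)=6244463, a(13)=-18733264, a(14)=56199917; answer 56199917
Stage 2: Y1 = 56199917; c = 8; total draws C(16,6) = 8008; favorable C(8,2)*C(8,4) = 1960; P = 35/143; answer 35/143

35/143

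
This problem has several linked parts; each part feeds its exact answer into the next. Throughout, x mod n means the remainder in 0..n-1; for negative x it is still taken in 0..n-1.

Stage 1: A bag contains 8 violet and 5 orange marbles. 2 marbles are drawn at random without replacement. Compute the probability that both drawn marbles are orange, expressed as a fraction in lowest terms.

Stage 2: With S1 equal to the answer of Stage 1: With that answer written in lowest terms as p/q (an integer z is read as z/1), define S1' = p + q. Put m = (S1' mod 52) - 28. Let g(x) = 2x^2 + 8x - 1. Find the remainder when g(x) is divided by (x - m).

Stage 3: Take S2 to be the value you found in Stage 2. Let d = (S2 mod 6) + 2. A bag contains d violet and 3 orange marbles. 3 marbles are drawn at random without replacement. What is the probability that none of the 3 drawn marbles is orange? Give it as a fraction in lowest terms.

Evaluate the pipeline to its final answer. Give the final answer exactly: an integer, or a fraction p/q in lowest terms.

Stage 1: total draws C(13,2) = 78; favorable C(5,2) = 10; P = 5/39; answer 5/39
Stage 2: S1 = 5/39; threaded value p + q = 44; m = 16; remainder = value at the root: 2*(16)^2 + 8*(16)^1 - 1 = (512) + (128) + (-1) = 639; answer 639
Stage 3: S2 = 639; d = 5; total draws C(8,3) = 56; favorable C(5,3) = 10; P = 5/28; answer 5/28

5/28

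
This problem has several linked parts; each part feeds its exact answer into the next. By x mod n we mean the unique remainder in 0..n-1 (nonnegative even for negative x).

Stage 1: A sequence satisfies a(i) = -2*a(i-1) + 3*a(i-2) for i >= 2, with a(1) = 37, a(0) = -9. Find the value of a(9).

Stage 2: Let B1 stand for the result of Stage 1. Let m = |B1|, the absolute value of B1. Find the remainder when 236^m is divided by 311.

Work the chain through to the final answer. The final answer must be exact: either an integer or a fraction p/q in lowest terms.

Stage 1: a(2) = -2*(37) + 3*(-9) = -101; iterating: a(2)=-101, a(3)=313, a(4)=-929, a(5)=2797, a(6)=-8381, a(7)=25153, a(8)=-75449, a(9)=226357; answer 226357
Stage 2: B1 = 226357; m = 226357; squarings mod 311: 236^1=236, 236^2=27, 236^4=107, 236^8=253, 236^16=254, 236^32=139, 236^64=39, 236^128=277, 236^256=223, 236^512=280, 236^1024=28, 236^2048=162, 236^4096=120, 236^8192=94, 236^16384=128, 236^32768=212, 236^65536=160, 236^131072=98; 236^226357 = 236^1 * 236^4 * 236^16 * 236^32 * 236^1024 * 236^4096 * 236^8192 * 236^16384 * 236^65536 * 236^131072 = 281 (mod 311); answer 281

281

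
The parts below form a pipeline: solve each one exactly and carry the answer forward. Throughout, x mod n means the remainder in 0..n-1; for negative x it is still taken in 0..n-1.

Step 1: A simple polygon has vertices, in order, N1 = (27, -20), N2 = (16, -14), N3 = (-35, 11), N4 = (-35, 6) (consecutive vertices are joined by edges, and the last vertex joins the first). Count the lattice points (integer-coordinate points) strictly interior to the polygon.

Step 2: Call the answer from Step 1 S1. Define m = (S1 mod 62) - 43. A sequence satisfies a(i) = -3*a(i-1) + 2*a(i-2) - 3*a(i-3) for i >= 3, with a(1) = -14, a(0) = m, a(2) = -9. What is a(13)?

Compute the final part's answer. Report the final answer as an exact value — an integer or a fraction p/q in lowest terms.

-2382431

Step 1: cross terms: (27*-14 - 16*-20)=-58, (16*11 - -35*-14)=-314, (-35*6 - -35*11)=175, (-35*-20 - 27*6)=538; twice the area = |341| = 341; area = 341/2; boundary points = 1 + 1 + 5 + 2 = 9; strictly interior points = area - boundary/2 + 1 = 167; answer 167
Step 2: S1 = 167; m = 0; a(3) = -3*(-9) + 2*(-14) - 3*(0) = -1; iterating: a(3)=-1, a(4)=27, a(5)=-56, a(6)=225, a(7)=-868, a(8)=3222, a(9)=-12077, a(10)=45279, a(11)=-169657, a(12)=635760, a(13)=-2382431; answer -2382431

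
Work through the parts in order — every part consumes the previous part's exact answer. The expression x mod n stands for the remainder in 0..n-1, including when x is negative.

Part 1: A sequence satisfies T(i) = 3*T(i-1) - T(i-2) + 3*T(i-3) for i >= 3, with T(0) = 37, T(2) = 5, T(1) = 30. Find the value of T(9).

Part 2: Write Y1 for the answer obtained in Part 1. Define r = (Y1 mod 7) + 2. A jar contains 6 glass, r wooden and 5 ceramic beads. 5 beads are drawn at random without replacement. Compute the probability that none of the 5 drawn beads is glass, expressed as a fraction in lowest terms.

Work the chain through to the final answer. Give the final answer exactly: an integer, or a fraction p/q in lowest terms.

Part 1: T(3) = 3*(5) - 1*(30) + 3*(37) = 96; iterating: T(3)=96, T(4)=373, T(5)=1038, T(6)=3029, T(7)=9168, T(8)=27589, T(9)=82686; answer 82686
Part 2: Y1 = 82686; r = 4; total draws C(15,5) = 3003; favorable C(9,5) = 126; P = 6/143; answer 6/143

6/143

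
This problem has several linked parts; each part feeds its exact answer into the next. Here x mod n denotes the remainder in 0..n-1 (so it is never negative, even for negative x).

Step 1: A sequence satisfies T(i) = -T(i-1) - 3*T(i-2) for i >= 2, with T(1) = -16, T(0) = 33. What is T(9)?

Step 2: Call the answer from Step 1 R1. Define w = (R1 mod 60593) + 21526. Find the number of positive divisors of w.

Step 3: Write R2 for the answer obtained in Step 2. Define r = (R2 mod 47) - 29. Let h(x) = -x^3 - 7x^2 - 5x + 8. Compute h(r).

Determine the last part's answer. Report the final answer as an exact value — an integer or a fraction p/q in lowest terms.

1087

Step 1: T(2) = -1*(-16) - 3*(33) = -83; iterating: T(2)=-83, T(3)=131, T(4)=118, T(5)=-511, T(6)=157, T(7)=1376, T(8)=-1847, T(9)=-2281; answer -2281
Step 2: R1 = -2281; w = 79838; 79838 = 2 * 11 * 19 * 191; number of divisors = (1+1) * (1+1) * (1+1) * (1+1) = 16; answer 16
Step 3: R2 = 16; r = -13; -1*(-13)^3 - 7*(-13)^2 - 5*(-13)^1 + 8 = (2197) + (-1183) + (65) + (8) = 1087; answer 1087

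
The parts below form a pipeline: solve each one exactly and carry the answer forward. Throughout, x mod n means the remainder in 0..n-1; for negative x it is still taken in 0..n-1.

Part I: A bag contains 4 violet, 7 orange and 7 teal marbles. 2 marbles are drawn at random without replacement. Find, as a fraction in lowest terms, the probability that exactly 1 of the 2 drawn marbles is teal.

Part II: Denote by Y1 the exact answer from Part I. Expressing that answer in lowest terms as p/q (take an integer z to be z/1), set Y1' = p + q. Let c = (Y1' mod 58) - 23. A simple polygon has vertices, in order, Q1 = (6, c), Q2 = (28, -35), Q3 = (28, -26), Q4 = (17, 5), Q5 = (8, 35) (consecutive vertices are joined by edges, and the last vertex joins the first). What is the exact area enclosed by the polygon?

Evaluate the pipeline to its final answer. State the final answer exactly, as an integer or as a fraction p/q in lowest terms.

Part I: total draws C(18,2) = 153; favorable C(7,1)*C(11,1) = 77; P = 77/153; answer 77/153
Part II: Y1 = 77/153; threaded value p + q = 230; c = 33; cross terms: (6*-35 - 28*33)=-1134, (28*-26 - 28*-35)=252, (28*5 - 17*-26)=582, (17*35 - 8*5)=555, (8*33 - 6*35)=54; twice the area = |309| = 309; area = 309/2; answer 309/2

309/2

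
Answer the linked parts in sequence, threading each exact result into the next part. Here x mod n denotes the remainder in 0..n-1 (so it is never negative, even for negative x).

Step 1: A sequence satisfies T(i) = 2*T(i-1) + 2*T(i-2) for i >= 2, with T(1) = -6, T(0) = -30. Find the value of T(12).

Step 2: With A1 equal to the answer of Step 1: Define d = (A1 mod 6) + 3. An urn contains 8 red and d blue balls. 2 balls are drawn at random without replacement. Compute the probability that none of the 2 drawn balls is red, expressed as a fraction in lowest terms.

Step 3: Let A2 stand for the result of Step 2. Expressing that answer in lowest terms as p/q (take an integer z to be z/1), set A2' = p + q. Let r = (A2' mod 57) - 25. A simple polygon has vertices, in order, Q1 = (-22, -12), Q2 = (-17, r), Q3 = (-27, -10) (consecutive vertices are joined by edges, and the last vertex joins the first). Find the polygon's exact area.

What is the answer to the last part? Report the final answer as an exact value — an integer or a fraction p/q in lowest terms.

25

Step 1: T(2) = 2*(-6) + 2*(-30) = -72; iterating: T(2)=-72, T(3)=-156, T(4)=-456, T(5)=-1224, T(6)=-3360, T(7)=-9168, T(8)=-25056, T(9)=-68448, T(10)=-187008, T(11)=-510912, T(12)=-1395840; answer -1395840
Step 2: A1 = -1395840; d = 3; total draws C(11,2) = 55; favorable C(3,2) = 3; P = 3/55; answer 3/55
Step 3: A2 = 3/55; threaded value p + q = 58; r = -24; cross terms: (-22*-24 - -17*-12)=324, (-17*-10 - -27*-24)=-478, (-27*-12 - -22*-10)=104; twice the area = |-50| = 50; area = 25; answer 25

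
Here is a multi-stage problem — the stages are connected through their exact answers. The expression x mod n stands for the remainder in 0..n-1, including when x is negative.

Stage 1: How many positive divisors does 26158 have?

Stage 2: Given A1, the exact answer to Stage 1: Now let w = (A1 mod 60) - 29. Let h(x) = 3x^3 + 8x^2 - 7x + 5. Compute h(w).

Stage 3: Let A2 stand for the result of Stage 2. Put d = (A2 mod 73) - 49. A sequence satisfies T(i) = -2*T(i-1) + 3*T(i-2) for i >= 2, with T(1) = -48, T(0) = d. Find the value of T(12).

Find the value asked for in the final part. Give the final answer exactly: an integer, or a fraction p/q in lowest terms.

5181531

Stage 1: 26158 = 2 * 11 * 29 * 41; number of divisors = (1+1) * (1+1) * (1+1) * (1+1) = 16; answer 16
Stage 2: A1 = 16; w = -13; 3*(-13)^3 + 8*(-13)^2 - 7*(-13)^1 + 5 = (-6591) + (1352) + (91) + (5) = -5143; answer -5143
Stage 3: A2 = -5143; d = -9; T(2) = -2*(-48) + 3*(-9) = 69; iterating: T(2)=69, T(3)=-282, T(4)=771, T(5)=-2388, T(6)=7089, T(7)=-21342, T(8)=63951, T(9)=-191928, T(10)=575709, T(11)=-1727202, T(12)=5181531; answer 5181531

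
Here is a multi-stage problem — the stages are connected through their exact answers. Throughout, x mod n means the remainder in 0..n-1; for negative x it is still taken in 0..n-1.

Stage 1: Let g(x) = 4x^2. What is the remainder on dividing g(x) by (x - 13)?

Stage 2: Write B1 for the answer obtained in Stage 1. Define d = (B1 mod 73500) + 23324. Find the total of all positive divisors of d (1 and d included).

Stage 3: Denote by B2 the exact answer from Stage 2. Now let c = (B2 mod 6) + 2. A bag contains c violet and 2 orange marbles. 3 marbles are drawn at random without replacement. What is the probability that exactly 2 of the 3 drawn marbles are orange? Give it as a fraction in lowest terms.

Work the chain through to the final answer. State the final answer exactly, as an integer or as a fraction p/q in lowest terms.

Stage 1: remainder = value at the root: 4*(13)^2 = (676) = 676; answer 676
Stage 2: B1 = 676; d = 24000; 24000 = 2^6 * 3 * 5^3; sigma = (1 + 2 + 4 + 8 + 16 + 32 + 64) * (1 + 3) * (1 + 5 + 25 + 125) = 127 * 4 * 156 = 79248; answer 79248
Stage 3: B2 = 79248; c = 2; total draws C(4,3) = 4; favorable C(2,2)*C(2,1) = 2; P = 1/2; answer 1/2

1/2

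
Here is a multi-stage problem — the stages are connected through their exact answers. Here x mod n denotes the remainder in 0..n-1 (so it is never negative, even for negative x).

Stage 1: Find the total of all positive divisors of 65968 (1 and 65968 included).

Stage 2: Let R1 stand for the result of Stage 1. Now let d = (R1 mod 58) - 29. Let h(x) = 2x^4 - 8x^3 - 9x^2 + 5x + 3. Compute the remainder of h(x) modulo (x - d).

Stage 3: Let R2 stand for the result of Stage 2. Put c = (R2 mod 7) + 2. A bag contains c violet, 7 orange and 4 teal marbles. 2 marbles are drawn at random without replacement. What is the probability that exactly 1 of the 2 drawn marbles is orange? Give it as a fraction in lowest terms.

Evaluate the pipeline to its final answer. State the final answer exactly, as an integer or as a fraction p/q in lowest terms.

8/15

Stage 1: 65968 = 2^4 * 7 * 19 * 31; sigma = (1 + 2 + 4 + 8 + 16) * (1 + 7) * (1 + 19) * (1 + 31) = 31 * 8 * 20 * 32 = 158720; answer 158720
Stage 2: R1 = 158720; d = 3; remainder = value at the root: 2*(3)^4 - 8*(3)^3 - 9*(3)^2 + 5*(3)^1 + 3 = (162) + (-216) + (-81) + (15) + (3) = -117; answer -117
Stage 3: R2 = -117; c = 4; total draws C(15,2) = 105; favorable C(7,1)*C(8,1) = 56; P = 8/15; answer 8/15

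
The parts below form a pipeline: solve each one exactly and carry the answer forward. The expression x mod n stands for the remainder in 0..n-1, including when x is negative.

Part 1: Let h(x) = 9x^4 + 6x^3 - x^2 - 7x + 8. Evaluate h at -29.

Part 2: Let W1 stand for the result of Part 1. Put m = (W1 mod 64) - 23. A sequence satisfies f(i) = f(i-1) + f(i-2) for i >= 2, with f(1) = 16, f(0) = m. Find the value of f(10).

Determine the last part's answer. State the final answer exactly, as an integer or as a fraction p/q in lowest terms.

Part 1: 9*(-29)^4 + 6*(-29)^3 - 1*(-29)^2 - 7*(-29)^1 + 8 = (6365529) + (-146334) + (-841) + (203) + (8) = 6218565; answer 6218565
Part 2: W1 = 6218565; m = -18; f(2) = 1*(16) + 1*(-18) = -2; iterating: f(2)=-2, f(3)=14, f(4)=12, f(5)=26, f(6)=38, f(7)=64, f(8)=102, f(9)=166, f(10)=268; answer 268

268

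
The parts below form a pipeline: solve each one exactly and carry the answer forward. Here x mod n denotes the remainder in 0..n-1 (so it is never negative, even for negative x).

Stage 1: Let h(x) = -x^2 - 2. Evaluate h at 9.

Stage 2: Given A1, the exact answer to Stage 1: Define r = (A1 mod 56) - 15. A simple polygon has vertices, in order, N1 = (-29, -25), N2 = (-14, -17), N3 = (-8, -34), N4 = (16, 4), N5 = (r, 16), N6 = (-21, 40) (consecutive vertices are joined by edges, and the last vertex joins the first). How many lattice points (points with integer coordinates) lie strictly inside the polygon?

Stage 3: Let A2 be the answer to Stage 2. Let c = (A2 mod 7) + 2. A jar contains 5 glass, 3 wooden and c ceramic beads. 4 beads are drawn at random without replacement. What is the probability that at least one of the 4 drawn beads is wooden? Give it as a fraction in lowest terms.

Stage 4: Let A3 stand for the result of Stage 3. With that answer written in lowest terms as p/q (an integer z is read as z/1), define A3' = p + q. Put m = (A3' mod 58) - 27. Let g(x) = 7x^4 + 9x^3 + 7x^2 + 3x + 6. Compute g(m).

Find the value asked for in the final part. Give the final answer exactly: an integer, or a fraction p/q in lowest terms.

115352

Stage 1: -1*(9)^2 - 2 = (-81) + (-2) = -83; answer -83
Stage 2: A1 = -83; r = 14; cross terms: (-29*-17 - -14*-25)=143, (-14*-34 - -8*-17)=340, (-8*4 - 16*-34)=512, (16*16 - 14*4)=200, (14*40 - -21*16)=896, (-21*-25 - -29*40)=1685; twice the area = |3776| = 3776; area = 1888; boundary points = 1 + 1 + 2 + 2 + 1 + 1 = 8; strictly interior points = area - boundary/2 + 1 = 1885; answer 1885
Stage 3: A2 = 1885; c = 4; total draws C(12,4) = 495; complement C(9,4) = 126; favorable 495 - 126 = 369; P = 41/55; answer 41/55
Stage 4: A3 = 41/55; threaded value p + q = 96; m = 11; 7*(11)^4 + 9*(11)^3 + 7*(11)^2 + 3*(11)^1 + 6 = (102487) + (11979) + (847) + (33) + (6) = 115352; answer 115352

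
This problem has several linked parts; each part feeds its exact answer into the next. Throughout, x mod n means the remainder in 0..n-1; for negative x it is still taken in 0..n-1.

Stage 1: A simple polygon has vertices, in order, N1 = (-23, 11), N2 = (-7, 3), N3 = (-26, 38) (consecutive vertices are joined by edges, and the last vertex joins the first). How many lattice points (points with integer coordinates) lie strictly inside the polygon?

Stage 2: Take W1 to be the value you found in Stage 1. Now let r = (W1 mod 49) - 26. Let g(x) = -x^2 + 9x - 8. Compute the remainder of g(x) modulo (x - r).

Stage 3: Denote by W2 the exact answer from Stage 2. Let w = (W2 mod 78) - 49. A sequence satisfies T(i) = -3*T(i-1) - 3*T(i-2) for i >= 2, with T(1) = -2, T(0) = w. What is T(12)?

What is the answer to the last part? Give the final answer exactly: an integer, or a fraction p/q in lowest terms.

-9477

Stage 1: cross terms: (-23*3 - -7*11)=8, (-7*38 - -26*3)=-188, (-26*11 - -23*38)=588; twice the area = |408| = 408; area = 204; boundary points = 8 + 1 + 3 = 12; strictly interior points = area - boundary/2 + 1 = 199; answer 199
Stage 2: W1 = 199; r = -23; remainder = value at the root: -1*(-23)^2 + 9*(-23)^1 - 8 = (-529) + (-207) + (-8) = -744; answer -744
Stage 3: W2 = -744; w = -13; T(2) = -3*(-2) - 3*(-13) = 45; iterating: T(2)=45, T(3)=-129, T(4)=252, T(5)=-369, T(6)=351, T(7)=54, T(8)=-1215, T(9)=3483, T(10)=-6804, T(11)=9963, T(12)=-9477; answer -9477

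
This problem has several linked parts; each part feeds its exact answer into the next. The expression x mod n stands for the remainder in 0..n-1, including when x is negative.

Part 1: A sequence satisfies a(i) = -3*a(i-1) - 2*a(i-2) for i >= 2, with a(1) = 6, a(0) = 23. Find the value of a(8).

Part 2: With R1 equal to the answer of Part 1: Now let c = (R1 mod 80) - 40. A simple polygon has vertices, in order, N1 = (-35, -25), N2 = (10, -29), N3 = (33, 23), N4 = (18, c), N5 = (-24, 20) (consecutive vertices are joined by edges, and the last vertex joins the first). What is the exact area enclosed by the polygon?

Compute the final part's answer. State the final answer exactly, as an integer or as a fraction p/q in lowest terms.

Part 1: a(2) = -3*(6) - 2*(23) = -64; iterating: a(2)=-64, a(3)=180, a(4)=-412, a(5)=876, a(6)=-1804, a(7)=3660, a(8)=-7372; answer -7372
Part 2: R1 = -7372; c = 28; cross terms: (-35*-29 - 10*-25)=1265, (10*23 - 33*-29)=1187, (33*28 - 18*23)=510, (18*20 - -24*28)=1032, (-24*-25 - -35*20)=1300; twice the area = |5294| = 5294; area = 2647; answer 2647

2647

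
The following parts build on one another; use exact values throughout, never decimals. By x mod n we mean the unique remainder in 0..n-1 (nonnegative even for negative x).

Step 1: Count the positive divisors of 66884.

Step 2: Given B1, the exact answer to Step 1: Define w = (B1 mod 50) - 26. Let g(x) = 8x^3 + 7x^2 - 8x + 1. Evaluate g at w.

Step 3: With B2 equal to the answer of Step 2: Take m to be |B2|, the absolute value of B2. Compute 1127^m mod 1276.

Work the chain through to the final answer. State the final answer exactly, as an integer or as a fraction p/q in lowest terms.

355

Step 1: 66884 = 2^2 * 23 * 727; number of divisors = (2+1) * (1+1) * (1+1) = 12; answer 12
Step 2: B1 = 12; w = -14; 8*(-14)^3 + 7*(-14)^2 - 8*(-14)^1 + 1 = (-21952) + (1372) + (112) + (1) = -20467; answer -20467
Step 3: B2 = -20467; m = 20467; squarings mod 1276: 1127^1=1127, 1127^2=509, 1127^4=53, 1127^8=257, 1127^16=973, 1127^32=1213, 1127^64=141, 1127^128=741, 1127^256=401, 1127^512=25, 1127^1024=625, 1127^2048=169, 1127^4096=489, 1127^8192=509, 1127^16384=53; 1127^20467 = 1127^1 * 1127^2 * 1127^16 * 1127^32 * 1127^64 * 1127^128 * 1127^256 * 1127^512 * 1127^1024 * 1127^2048 * 1127^16384 = 355 (mod 1276); answer 355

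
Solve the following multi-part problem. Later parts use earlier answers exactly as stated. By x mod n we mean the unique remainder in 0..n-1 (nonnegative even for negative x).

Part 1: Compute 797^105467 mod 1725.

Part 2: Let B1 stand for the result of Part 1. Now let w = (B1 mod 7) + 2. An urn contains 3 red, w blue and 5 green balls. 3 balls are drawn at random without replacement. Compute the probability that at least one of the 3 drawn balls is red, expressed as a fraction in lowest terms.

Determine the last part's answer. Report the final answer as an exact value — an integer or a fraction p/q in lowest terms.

47/91

Part 1: squarings mod 1725: 797^1=797, 797^2=409, 797^4=1681, 797^8=211, 797^16=1396, 797^32=1291, 797^64=331, 797^128=886, 797^256=121, 797^512=841, 797^1024=31, 797^2048=961, 797^4096=646, 797^8192=1591, 797^16384=706, 797^32768=1636, 797^65536=1021; 797^105467 = 797^1 * 797^2 * 797^8 * 797^16 * 797^32 * 797^64 * 797^128 * 797^256 * 797^512 * 797^2048 * 797^4096 * 797^32768 * 797^65536 = 1538 (mod 1725); answer 1538
Part 2: B1 = 1538; w = 7; total draws C(15,3) = 455; complement C(12,3) = 220; favorable 455 - 220 = 235; P = 47/91; answer 47/91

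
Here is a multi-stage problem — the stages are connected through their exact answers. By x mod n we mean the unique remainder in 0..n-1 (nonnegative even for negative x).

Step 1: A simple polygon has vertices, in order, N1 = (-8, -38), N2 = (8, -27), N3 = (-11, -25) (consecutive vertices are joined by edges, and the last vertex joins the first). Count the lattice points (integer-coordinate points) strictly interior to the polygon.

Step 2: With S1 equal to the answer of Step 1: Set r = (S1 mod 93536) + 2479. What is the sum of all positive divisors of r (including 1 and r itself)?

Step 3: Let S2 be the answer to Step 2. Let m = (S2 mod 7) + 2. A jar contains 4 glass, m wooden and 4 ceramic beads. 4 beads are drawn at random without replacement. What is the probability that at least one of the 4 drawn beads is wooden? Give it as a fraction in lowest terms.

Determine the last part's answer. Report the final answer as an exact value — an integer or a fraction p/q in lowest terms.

Step 1: cross terms: (-8*-27 - 8*-38)=520, (8*-25 - -11*-27)=-497, (-11*-38 - -8*-25)=218; twice the area = |241| = 241; area = 241/2; boundary points = 1 + 1 + 1 = 3; strictly interior points = area - boundary/2 + 1 = 120; answer 120
Step 2: S1 = 120; r = 2599; 2599 = 23 * 113; sigma = (1 + 23) * (1 + 113) = 24 * 114 = 2736; answer 2736
Step 3: S2 = 2736; m = 8; total draws C(16,4) = 1820; complement C(8,4) = 70; favorable 1820 - 70 = 1750; P = 25/26; answer 25/26

25/26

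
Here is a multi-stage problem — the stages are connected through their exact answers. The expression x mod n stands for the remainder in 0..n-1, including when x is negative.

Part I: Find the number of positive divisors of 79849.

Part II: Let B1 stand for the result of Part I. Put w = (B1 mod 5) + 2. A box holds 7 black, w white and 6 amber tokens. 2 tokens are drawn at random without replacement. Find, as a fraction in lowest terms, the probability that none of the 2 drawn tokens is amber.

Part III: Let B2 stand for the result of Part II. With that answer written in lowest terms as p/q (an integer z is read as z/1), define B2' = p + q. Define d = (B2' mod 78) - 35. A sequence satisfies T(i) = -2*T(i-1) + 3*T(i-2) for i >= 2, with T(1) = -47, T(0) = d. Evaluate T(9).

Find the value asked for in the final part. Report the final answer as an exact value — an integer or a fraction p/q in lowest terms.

-113207

Part I: 79849 = 7 * 11 * 17 * 61; number of divisors = (1+1) * (1+1) * (1+1) * (1+1) = 16; answer 16
Part II: B1 = 16; w = 3; total draws C(16,2) = 120; favorable C(10,2) = 45; P = 3/8; answer 3/8
Part III: B2 = 3/8; threaded value p + q = 11; d = -24; T(2) = -2*(-47) + 3*(-24) = 22; iterating: T(2)=22, T(3)=-185, T(4)=436, T(5)=-1427, T(6)=4162, T(7)=-12605, T(8)=37696, T(9)=-113207; answer -113207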